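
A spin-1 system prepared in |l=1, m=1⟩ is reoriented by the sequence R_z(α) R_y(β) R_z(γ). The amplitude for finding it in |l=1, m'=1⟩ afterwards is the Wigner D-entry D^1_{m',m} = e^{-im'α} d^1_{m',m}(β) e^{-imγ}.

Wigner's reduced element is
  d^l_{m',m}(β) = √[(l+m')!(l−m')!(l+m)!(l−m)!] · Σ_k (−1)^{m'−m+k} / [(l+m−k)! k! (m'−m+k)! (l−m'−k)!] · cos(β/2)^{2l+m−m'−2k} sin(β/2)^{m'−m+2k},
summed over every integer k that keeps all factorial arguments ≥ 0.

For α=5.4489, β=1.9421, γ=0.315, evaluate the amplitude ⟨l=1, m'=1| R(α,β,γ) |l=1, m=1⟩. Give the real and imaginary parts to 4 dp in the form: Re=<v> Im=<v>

Re=0.2766 Im=0.1581

First d^1_{1,1}(β=1.9421), then the phase factors e^{-i(1)α} and e^{-i(1)γ}:
With c≡cos(β/2)=0.564433 and s≡sin(β/2)=0.825479, N=[2·1·2·1]^{1/2}=2.000000
k: max(0,(1)−(1))=0 … min(1+(1),1−(1))=0
  k=0: (−1)^0·2.0000/(2)·0.5644^2·0.8255^0 = +0.318585
d^1_{1,1}(1.9421) = +0.318585
Phases: e^{-i·(1)·5.4489}=+0.671707+0.740817i, e^{-i·(1)·0.315}=+0.950796-0.309816i ⇒ D=+0.276587+0.158101i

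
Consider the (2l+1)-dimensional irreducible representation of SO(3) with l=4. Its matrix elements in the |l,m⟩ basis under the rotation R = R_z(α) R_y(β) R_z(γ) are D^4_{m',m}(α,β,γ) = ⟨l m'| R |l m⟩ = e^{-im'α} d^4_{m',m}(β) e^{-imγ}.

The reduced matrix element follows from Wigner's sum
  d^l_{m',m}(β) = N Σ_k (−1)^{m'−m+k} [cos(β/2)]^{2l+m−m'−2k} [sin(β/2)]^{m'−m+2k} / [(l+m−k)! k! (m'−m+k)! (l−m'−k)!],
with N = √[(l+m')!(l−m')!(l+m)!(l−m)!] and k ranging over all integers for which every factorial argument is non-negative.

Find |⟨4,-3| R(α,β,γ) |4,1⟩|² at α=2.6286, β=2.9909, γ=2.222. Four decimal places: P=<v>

P=0.0019

Split into d^4_{-3,1}(β=2.9909) × two z-phases.
With c≡cos(β/2)=0.075275 and s≡sin(β/2)=0.997163, N=[1·5040·120·6]^{1/2}=1904.940944
Admissible k: 4..5 (factorial args all ≥0)
  k=4: (−1)^0·1904.9409/(144)·0.0753^4·0.9972^4 = +0.000420
  k=5: (−1)^1·1904.9409/(240)·0.0753^2·0.9972^6 = -0.044215
d^4_{-3,1}(2.9909) = +0.000420 -0.044215 = -0.043795
|D^4_{-3,1}|² = |d^4_{-3,1}(β)|² = (-0.043795)² = 0.001918 (the z-rotation phases have unit modulus)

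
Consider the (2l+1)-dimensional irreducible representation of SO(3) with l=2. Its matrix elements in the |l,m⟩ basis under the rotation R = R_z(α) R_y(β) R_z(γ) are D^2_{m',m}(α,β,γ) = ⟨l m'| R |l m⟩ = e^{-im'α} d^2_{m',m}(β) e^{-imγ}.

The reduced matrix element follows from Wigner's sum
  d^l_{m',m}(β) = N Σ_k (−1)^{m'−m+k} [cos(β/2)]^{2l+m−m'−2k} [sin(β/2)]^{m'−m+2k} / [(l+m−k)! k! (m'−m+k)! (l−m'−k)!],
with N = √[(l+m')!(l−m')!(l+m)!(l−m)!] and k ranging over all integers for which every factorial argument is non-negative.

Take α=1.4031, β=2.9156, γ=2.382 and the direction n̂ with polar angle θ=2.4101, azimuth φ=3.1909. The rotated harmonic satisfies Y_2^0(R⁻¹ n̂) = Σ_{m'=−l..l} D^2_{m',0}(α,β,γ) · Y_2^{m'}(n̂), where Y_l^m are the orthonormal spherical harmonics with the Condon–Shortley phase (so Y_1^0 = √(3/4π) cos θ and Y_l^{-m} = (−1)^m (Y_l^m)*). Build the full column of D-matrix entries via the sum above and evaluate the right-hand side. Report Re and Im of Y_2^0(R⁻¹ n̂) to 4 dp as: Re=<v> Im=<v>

Re=0.1390 Im=0.0000

Need the full column D^2_{m',0} for m'=−2..2 at α=1.4031, β=2.9156, γ=2.382.
cos(β/2)=0.112756, sin(β/2)=0.993623
d^2_{-2,0}: single k=2 term ⇒ +0.030747;  D = -0.029034+0.010120i
d^2_{-1,0}: k∈[1..2] ⇒ +0.003489 -0.270944 = -0.267455;  D = -0.044641-0.263703i
d^2_{0,0}: k∈[0..2] ⇒ +0.000162 -0.050209 +0.974734 = +0.924686;  D = +0.924686+0.000000i
d^2_{1,0}: k∈[0..1] ⇒ -0.003489 +0.270944 = +0.267455;  D = +0.044641-0.263703i
d^2_{2,0}: single k=0 term ⇒ +0.030747;  D = -0.029034-0.010120i
Y_2^{m'}(θ=2.4101,φ=3.1909) and Σ D·Y over m':
  (-0.0290+0.0101i)·(+0.1715-0.0170i)  (-0.0446-0.2637i)·(+0.3836-0.0189i)  (+0.9247+0.0000i)·(+0.2086+0.0000i)  (+0.0446-0.2637i)·(-0.3836-0.0189i)  (-0.0290-0.0101i)·(+0.1715+0.0170i)
Y_2^0(R⁻¹ n̂) = +0.139046-0.000000i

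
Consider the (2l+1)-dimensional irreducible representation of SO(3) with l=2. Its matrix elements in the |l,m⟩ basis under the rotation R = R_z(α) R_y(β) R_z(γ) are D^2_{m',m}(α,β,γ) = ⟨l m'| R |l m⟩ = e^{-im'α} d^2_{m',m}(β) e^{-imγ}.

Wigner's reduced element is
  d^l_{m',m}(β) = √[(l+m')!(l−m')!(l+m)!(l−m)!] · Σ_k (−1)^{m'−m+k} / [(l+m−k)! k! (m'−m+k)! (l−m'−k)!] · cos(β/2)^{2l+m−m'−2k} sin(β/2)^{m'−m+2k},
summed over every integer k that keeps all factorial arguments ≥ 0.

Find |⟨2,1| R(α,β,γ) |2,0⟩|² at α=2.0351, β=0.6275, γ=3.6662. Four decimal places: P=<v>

P=0.3388

Split into d^2_{1,0}(β=0.6275) × two z-phases.
With c≡cos(β/2)=0.951183 and s≡sin(β/2)=0.308628, N=[6·1·2·2]^{1/2}=4.898979
k∈{0,1} keeps every argument non-negative
  k=0: (−1)^1·4.8990/(2)·0.9512^3·0.3086^1 = -0.650583
  k=1: (−1)^2·4.8990/(2)·0.9512^1·0.3086^3 = +0.068493
d^2_{1,0}(0.6275) = -0.650583 +0.068493 = -0.582090
|D^2_{1,0}|² = |d^2_{1,0}(β)|² = (-0.582090)² = 0.338829 (the z-rotation phases have unit modulus)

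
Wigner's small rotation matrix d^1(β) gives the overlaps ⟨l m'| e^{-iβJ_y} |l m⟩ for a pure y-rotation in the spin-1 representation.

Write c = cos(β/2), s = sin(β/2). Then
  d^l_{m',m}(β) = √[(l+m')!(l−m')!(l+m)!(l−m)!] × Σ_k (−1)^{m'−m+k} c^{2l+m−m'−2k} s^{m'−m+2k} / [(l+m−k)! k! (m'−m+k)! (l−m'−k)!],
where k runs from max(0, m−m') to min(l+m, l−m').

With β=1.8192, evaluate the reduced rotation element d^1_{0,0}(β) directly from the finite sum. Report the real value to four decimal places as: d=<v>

d=-0.2459

d^1_{0,0}(β=1.8192) via Wigner's sum:
With c≡cos(β/2)=0.614062 and s≡sin(β/2)=0.789258, N=[1·1·1·1]^{1/2}=1.000000
k∈{0,1} keeps every argument non-negative
  k=0: (−1)^0·1.0000/(1)·0.6141^2·0.7893^0 = +0.377072
  k=1: (−1)^1·1.0000/(1)·0.6141^0·0.7893^2 = -0.622928
d^1_{0,0}(1.8192) = +0.377072 -0.622928 = -0.245857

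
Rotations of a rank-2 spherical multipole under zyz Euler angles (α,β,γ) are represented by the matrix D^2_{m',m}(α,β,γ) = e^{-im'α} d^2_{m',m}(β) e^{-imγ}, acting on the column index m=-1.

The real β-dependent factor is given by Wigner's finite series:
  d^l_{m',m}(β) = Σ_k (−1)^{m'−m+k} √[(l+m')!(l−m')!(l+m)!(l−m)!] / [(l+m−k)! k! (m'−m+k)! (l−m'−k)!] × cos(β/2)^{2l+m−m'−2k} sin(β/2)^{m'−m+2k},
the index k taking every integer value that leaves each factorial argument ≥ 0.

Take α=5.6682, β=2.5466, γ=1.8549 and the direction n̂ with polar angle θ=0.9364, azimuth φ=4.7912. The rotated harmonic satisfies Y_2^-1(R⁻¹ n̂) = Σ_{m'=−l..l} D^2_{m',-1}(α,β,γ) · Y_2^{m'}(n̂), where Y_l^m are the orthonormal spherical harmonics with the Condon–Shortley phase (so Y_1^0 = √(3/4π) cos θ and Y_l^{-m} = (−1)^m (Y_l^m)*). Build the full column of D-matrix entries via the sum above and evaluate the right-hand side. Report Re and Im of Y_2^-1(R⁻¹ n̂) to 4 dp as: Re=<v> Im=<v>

Need the full column D^2_{m',-1} for m'=−2..2 at α=5.6682, β=2.5466, γ=1.8549.
cos(β/2)=0.293127, sin(β/2)=0.956073
d^2_{-2,-1}: single k=1 term ⇒ +0.048160;  D = +0.039058+0.028176i
d^2_{-1,-1}: k∈[0..1] ⇒ +0.007383 -0.235622 = -0.228240;  D = -0.074150-0.215859i
d^2_{0,-1}: k∈[0..1] ⇒ -0.058984 +0.627488 = +0.568504;  D = -0.159350+0.545715i
d^2_{1,-1}: k∈[0..1] ⇒ +0.235622 -0.835535 = -0.599913;  D = +0.469588-0.373340i
d^2_{2,-1}: single k=0 term ⇒ -0.512342;  D = +0.511518-0.029046i
Y_2^{m'}(θ=0.9364,φ=4.7912) and Σ D·Y over m':
  (+0.0391+0.0282i)·(-0.2475+0.0393i)  (-0.0741-0.2159i)·(+0.0290+0.3676i)  (-0.1594+0.5457i)·(+0.0170+0.0000i)  (+0.4696-0.3733i)·(-0.0290+0.3676i)  (+0.5115-0.0290i)·(-0.2475-0.0393i)
Y_2^-1(R⁻¹ n̂) = +0.059619+0.140854i

Re=0.0596 Im=0.1409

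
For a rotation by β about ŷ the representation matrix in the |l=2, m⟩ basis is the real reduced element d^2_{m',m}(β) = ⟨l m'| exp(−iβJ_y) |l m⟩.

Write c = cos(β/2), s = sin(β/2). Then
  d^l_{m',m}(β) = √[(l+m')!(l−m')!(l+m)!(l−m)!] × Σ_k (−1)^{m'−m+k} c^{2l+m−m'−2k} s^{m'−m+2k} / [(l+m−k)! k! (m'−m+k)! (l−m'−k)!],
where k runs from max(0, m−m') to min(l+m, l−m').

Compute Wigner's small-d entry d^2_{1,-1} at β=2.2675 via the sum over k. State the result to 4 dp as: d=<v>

d=-0.2326

d^2_{1,-1}(β=2.2675) via Wigner's sum:
Half-angle: c=0.423265, s=0.906006. N=√(6·1·1·6)=6.000000
The bounds max(0,m−m')=0 and min(l+m,l−m')=1 give 2 terms
  k=0: (−1)^2·6.0000/(2)·0.4233^2·0.9060^2 = +0.441173
  k=1: (−1)^3·6.0000/(6)·0.4233^0·0.9060^4 = -0.673789
d^2_{1,-1}(2.2675) = +0.441173 -0.673789 = -0.232616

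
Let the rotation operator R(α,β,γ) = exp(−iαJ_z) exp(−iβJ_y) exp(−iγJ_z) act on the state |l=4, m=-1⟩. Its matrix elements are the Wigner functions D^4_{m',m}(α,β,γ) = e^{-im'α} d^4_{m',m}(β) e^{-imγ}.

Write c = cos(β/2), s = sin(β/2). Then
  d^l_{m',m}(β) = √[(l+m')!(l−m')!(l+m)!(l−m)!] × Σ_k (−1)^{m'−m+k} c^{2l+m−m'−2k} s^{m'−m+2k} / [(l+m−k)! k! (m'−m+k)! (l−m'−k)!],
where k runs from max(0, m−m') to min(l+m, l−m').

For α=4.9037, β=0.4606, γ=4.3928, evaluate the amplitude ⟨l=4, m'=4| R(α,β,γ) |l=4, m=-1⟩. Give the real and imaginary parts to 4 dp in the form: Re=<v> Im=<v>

First d^4_{4,-1}(β=0.4606), then the phase factors e^{-i(4)α} and e^{-i(-1)γ}:
Half-angle: c=0.973598, s=0.228270. N=√(40320·1·6·120)=5387.986637
k: max(0,(-1)−(4))=0 … min(4+(-1),4−(4))=0
  k=0: (−1)^5·5387.9866/(720)·0.9736^3·0.2283^5 = -0.004280
d^4_{4,-1}(0.4606) = -0.004280
Attach z-rotation phases: D = e^{-i(4)(4.9037)}·(-0.004280)·e^{-i(-1)(4.3928)} = +0.003785+0.001999i

Re=0.0038 Im=0.0020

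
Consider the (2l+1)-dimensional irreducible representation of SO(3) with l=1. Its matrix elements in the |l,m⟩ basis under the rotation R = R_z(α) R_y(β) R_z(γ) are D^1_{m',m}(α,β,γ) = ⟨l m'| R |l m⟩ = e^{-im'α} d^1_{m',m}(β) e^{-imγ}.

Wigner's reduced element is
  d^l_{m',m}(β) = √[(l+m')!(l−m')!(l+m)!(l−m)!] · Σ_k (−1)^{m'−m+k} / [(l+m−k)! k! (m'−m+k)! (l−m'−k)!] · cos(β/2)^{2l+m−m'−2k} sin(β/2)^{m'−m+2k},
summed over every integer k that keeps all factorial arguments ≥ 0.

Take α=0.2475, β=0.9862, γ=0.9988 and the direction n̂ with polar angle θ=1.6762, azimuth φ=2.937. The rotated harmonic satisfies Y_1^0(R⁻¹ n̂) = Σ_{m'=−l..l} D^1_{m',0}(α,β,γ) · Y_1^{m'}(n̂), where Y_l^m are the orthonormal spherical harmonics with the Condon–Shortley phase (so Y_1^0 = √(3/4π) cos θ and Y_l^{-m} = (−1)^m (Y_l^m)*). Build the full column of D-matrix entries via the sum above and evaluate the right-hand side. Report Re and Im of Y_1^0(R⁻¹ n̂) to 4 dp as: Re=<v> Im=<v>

Re=-0.3929 Im=0.0000

Need the full column D^1_{m',0} for m'=−1..1 at α=0.2475, β=0.9862, γ=0.9988.
cos(β/2)=0.880870, sin(β/2)=0.473359
d^1_{-1,0}: single k=1 term ⇒ +0.589681;  D = +0.571712+0.144461i
d^1_{0,0}: k∈[0..1] ⇒ +0.775931 -0.224069 = +0.551863;  D = +0.551863+0.000000i
d^1_{1,0}: single k=0 term ⇒ -0.589681;  D = -0.571712+0.144461i
Y_1^{m'}(θ=1.6762,φ=2.937) and Σ D·Y over m':
  (+0.5717+0.1445i)·(-0.3364-0.0698i)  (+0.5519+0.0000i)·(-0.0514+0.0000i)  (-0.5717+0.1445i)·(+0.3364-0.0698i)
Y_1^0(R⁻¹ n̂) = -0.392861+0.000000i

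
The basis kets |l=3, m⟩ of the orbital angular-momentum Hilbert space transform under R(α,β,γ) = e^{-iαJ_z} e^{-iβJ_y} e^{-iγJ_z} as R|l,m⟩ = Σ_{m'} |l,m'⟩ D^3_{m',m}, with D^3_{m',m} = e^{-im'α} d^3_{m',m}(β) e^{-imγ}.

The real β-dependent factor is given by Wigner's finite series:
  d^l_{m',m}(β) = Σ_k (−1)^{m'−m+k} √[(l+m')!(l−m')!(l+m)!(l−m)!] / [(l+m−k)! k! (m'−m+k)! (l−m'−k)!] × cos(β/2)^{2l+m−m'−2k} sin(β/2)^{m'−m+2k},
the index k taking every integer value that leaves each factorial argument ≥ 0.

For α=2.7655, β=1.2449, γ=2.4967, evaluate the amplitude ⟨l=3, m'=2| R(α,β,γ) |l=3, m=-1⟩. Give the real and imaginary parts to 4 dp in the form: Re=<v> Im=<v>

Re=0.4962 Im=0.0534

D^3_{2,-1}(2.7655,1.2449,2.4967) = e^{-i·2·2.7655}·d^3_{2,-1}(1.2449)·e^{-i·-1·2.4967}. Compute d first:
Half-angle: c=0.812452, s=0.583027. N=√(120·1·2·24)=75.894664
Admissible k: 0..1 (factorial args all ≥0)
  k=0: (−1)^3·75.8947/(12)·0.8125^3·0.5830^3 = -0.672188
  k=1: (−1)^4·75.8947/(24)·0.8125^1·0.5830^5 = +0.173078
d^3_{2,-1}(1.2449) = -0.672188 +0.173078 = -0.499110
Phases: e^{-i·(2)·2.7655}=+0.730198+0.683236i, e^{-i·(-1)·2.4967}=-0.799164+0.601113i ⇒ D=+0.496240+0.053448i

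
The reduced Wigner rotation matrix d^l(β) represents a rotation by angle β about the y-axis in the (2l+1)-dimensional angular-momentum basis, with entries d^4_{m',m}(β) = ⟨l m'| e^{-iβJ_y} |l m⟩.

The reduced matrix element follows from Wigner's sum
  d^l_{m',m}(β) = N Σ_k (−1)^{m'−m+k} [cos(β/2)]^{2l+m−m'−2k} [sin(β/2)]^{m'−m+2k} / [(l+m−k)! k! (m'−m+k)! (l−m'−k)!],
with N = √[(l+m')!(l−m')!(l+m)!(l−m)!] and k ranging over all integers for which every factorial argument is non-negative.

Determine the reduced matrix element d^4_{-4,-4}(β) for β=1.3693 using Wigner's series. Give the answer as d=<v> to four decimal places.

d=0.1297

d^4_{-4,-4}(β=1.3693) via Wigner's sum:
c=cos(1.3693/2)=0.774640, s=sin(1.3693/2)=0.632402; N=√[1·40320·1·40320]=40320.000000
Admissible k: 0..0 (factorial args all ≥0)
  k=0: (−1)^0·40320.0000/(40320)·0.7746^8·0.6324^0 = +0.129659
d^4_{-4,-4}(1.3693) = +0.129659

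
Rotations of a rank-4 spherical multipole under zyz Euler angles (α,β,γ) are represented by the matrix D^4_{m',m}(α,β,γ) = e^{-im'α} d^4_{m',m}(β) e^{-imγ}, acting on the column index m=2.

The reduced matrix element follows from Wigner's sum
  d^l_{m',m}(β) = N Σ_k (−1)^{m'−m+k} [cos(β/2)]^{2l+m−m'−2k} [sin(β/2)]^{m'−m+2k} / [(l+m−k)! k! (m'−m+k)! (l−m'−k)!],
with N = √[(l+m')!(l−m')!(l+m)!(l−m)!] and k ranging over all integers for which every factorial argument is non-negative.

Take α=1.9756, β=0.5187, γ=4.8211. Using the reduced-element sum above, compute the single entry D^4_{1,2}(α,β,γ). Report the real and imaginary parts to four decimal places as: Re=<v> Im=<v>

Split into d^4_{1,2}(β=0.5187) × two z-phases.
c=cos(0.5187/2)=0.966557, s=sin(0.5187/2)=0.256452; N=√[120·6·720·2]=1018.233765
Admissible k: 1..3 (factorial args all ≥0)
  k=1: (−1)^0·1018.2338/(240)·0.9666^7·0.2565^1 = +0.857501
  k=2: (−1)^1·1018.2338/(48)·0.9666^5·0.2565^3 = -0.301831
  k=3: (−1)^2·1018.2338/(72)·0.9666^3·0.2565^5 = +0.014165
d^4_{1,2}(0.5187) = +0.857501 -0.301831 +0.014165 = +0.569836
Attach z-rotation phases: D = e^{-i(1)(1.9756)}·(+0.569836)·e^{-i(2)(4.8211)} = +0.332126+0.463039i

Re=0.3321 Im=0.4630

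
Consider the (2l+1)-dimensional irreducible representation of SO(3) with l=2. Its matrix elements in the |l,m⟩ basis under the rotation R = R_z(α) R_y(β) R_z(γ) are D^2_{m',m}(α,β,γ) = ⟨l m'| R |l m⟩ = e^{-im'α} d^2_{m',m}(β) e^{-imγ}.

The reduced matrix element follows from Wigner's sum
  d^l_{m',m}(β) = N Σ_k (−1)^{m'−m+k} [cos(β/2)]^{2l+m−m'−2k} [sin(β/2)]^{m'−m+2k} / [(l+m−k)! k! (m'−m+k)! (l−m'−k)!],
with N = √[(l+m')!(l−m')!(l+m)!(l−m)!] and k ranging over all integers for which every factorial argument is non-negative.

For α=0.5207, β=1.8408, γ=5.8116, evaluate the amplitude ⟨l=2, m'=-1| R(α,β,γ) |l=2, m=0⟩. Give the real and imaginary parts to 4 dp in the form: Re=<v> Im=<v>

Re=-0.2731 Im=-0.1566

First d^2_{-1,0}(β=1.8408), then the phase factors e^{-i(-1)α} and e^{-i(0)γ}:
With c≡cos(β/2)=0.605502 and s≡sin(β/2)=0.795844, N=[1·6·2·2]^{1/2}=4.898979
Admissible k: 1..2 (factorial args all ≥0)
  k=1: (−1)^0·4.8990/(2)·0.6055^3·0.7958^1 = +0.432763
  k=2: (−1)^1·4.8990/(2)·0.6055^1·0.7958^3 = -0.747609
d^2_{-1,0}(1.8408) = +0.432763 -0.747609 = -0.314847
D = (+0.867471+0.497487i)·(-0.314847)·(+1.000000+0.000000i) = -0.273120-0.156632i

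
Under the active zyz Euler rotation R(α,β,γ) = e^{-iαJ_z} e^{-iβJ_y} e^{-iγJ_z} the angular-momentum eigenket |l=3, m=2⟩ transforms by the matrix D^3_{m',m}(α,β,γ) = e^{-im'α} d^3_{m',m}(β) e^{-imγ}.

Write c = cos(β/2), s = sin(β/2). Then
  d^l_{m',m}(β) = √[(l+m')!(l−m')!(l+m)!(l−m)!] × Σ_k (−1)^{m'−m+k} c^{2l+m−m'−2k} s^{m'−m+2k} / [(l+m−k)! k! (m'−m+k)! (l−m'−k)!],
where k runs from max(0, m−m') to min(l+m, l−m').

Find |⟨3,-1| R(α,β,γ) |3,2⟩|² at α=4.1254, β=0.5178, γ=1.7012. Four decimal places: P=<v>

P=0.0086

First d^3_{-1,2}(β=0.5178), then the phase factors e^{-i(-1)α} and e^{-i(2)γ}:
Half-angle: c=0.966672, s=0.256017. N=√(2·24·120·1)=75.894664
k∈{3,4} keeps every argument non-negative
  k=3: (−1)^0·75.8947/(12)·0.9667^3·0.2560^3 = +0.095869
  k=4: (−1)^1·75.8947/(24)·0.9667^1·0.2560^5 = -0.003362
d^3_{-1,2}(0.5178) = +0.095869 -0.003362 = +0.092506
|D^3_{-1,2}|² = |d^3_{-1,2}(β)|² = (+0.092506)² = 0.008557 (the z-rotation phases have unit modulus)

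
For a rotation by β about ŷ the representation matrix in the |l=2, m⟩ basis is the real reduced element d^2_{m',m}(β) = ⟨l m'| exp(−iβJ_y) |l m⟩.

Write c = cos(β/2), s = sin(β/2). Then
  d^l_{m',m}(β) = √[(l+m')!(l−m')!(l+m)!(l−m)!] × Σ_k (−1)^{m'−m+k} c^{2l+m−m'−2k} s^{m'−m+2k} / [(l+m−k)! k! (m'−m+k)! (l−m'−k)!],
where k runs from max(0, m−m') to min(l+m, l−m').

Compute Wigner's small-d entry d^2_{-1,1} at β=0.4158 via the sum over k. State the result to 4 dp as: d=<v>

d^2_{-1,1}(β=0.4158) via Wigner's sum:
With c≡cos(β/2)=0.978467 and s≡sin(β/2)=0.206406, N=[1·6·6·1]^{1/2}=6.000000
The bounds max(0,m−m')=2 and min(l+m,l−m')=3 give 2 terms
  k=2: (−1)^0·6.0000/(2)·0.9785^2·0.2064^2 = +0.122365
  k=3: (−1)^1·6.0000/(6)·0.9785^0·0.2064^4 = -0.001815
d^2_{-1,1}(0.4158) = +0.122365 -0.001815 = +0.120550

d=0.1205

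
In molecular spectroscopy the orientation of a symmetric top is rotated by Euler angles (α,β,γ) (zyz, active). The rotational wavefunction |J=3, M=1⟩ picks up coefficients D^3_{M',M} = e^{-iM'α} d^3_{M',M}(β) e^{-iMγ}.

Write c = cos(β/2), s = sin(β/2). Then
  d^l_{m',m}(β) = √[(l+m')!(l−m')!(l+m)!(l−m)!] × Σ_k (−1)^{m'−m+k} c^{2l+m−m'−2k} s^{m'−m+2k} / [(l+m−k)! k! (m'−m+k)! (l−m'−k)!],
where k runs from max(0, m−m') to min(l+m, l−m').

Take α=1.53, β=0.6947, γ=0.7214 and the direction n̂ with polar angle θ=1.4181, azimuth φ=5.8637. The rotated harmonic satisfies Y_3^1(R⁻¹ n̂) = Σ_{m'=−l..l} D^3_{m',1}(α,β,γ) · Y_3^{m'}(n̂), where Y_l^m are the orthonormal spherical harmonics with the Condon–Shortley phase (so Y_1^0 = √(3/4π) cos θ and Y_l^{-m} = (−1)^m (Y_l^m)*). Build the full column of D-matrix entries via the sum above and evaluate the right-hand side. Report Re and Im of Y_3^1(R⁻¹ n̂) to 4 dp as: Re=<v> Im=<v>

Need the full column D^3_{m',1} for m'=−3..3 at α=1.53, β=0.6947, γ=0.7214.
cos(β/2)=0.940278, sin(β/2)=0.340407
d^3_{-3,1}: single k=4 term ⇒ +0.045978;  D = -0.034354-0.030559i
d^3_{-2,1}: k∈[3..4] ⇒ +0.207394 -0.013591 = +0.193803;  D = -0.134607+0.139429i
d^3_{-1,1}: k∈[2..4] ⇒ +0.543468 -0.094973 +0.001556 = +0.450052;  D = +0.310766+0.325532i
d^3_{0,1}: k∈[1..3] ⇒ +0.866704 -0.340783 +0.014888 = +0.540810;  D = +0.406085-0.357171i
d^3_{1,1}: k∈[0..2] ⇒ +0.691095 -0.724624 +0.071229 = +0.037700;  D = -0.023723-0.029300i
d^3_{2,1}: k∈[0..1] ⇒ -0.791189 +0.207394 = -0.583796;  D = +0.468327-0.348550i
d^3_{3,1}: single k=0 term ⇒ +0.350807;  D = +0.197794+0.289729i
Y_3^{m'}(θ=1.4181,φ=5.8637) and Σ D·Y over m':
  (-0.0344-0.0306i)·(+0.1238+0.3833i)  (-0.1346+0.1394i)·(+0.1015+0.1130i)  (+0.3108+0.3255i)·(-0.2580-0.1150i)  (+0.4061-0.3572i)·(-0.1637+0.0000i)  (-0.0237-0.0293i)·(+0.2580-0.1150i)  (+0.4683-0.3485i)·(+0.1015-0.1130i)  (+0.1978+0.2897i)·(-0.1238+0.3833i)
Y_3^1(R⁻¹ n̂) = -0.268045-0.132415i

Re=-0.2680 Im=-0.1324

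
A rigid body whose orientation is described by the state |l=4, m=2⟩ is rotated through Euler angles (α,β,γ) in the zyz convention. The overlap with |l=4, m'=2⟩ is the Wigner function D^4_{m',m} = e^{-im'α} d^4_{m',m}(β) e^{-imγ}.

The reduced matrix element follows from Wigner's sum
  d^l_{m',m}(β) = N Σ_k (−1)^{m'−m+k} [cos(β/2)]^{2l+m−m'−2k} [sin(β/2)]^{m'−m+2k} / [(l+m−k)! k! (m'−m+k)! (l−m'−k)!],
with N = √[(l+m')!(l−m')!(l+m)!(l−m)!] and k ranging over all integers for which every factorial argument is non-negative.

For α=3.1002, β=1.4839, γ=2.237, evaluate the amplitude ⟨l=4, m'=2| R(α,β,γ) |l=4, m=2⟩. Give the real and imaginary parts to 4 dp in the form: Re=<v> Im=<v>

Re=-0.0415 Im=0.1247

D^4_{2,2}(3.1002,1.4839,2.237) = e^{-i·2·3.1002}·d^4_{2,2}(1.4839)·e^{-i·2·2.237}. Compute d first:
c=cos(1.4839/2)=0.737152, s=sin(1.4839/2)=0.675727; N=√[720·2·720·2]=1440.000000
k∈{0,1,2} keeps every argument non-negative
  k=0: (−1)^0·1440.0000/(1440)·0.7372^8·0.6757^0 = +0.087188
  k=1: (−1)^1·1440.0000/(120)·0.7372^6·0.6757^2 = -0.879157
  k=2: (−1)^2·1440.0000/(96)·0.7372^4·0.6757^4 = +0.923431
d^4_{2,2}(1.4839) = +0.087188 -0.879157 +0.923431 = +0.131461
Attach z-rotation phases: D = e^{-i(2)(3.1002)}·(+0.131461)·e^{-i(2)(2.237)} = -0.041500+0.124739i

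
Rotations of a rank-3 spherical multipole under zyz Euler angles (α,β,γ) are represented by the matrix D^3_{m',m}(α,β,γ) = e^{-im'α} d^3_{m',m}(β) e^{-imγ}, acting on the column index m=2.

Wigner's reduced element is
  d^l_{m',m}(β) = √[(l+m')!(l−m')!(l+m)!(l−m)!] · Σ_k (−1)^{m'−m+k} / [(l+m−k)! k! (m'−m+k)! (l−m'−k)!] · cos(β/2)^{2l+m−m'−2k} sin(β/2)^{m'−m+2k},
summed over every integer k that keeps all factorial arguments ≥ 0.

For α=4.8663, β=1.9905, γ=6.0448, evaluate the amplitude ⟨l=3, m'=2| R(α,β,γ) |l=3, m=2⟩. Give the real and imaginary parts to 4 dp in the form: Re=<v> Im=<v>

First d^3_{2,2}(β=1.9905), then the phase factors e^{-i(2)α} and e^{-i(2)γ}:
Half-angle: c=0.544293, s=0.838895. N=√(120·1·120·1)=120.000000
k: max(0,(2)−(2))=0 … min(3+(2),3−(2))=1
  k=0: (−1)^0·120.0000/(120)·0.5443^6·0.8389^0 = +0.026001
  k=1: (−1)^1·120.0000/(24)·0.5443^4·0.8389^2 = -0.308828
d^3_{2,2}(1.9905) = +0.026001 -0.308828 = -0.282827
Attach z-rotation phases: D = e^{-i(2)(4.8663)}·(-0.282827)·e^{-i(2)(6.0448)} = +0.278800+0.047556i

Re=0.2788 Im=0.0476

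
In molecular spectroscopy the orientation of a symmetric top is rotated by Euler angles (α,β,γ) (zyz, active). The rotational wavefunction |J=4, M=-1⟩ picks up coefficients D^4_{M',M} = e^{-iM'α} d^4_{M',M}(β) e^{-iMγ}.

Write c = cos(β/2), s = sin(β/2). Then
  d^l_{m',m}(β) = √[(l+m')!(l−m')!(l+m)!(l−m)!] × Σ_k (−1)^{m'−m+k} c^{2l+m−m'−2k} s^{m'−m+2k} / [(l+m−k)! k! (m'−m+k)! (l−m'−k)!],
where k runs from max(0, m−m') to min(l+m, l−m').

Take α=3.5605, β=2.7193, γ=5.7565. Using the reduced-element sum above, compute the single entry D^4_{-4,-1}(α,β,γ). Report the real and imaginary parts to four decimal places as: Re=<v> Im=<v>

First d^4_{-4,-1}(β=2.7193), then the phase factors e^{-i(-4)α} and e^{-i(-1)γ}:
c=cos(2.7193/2)=0.209581, s=sin(2.7193/2)=0.977791; N=√[1·40320·6·120]=5387.986637
Admissible k: 3..3 (factorial args all ≥0)
  k=3: (−1)^0·5387.9866/(720)·0.2096^5·0.9778^3 = +0.002829
d^4_{-4,-1}(2.7193) = +0.002829
Phases: e^{-i·(-4)·3.5605}=-0.104641+0.994510i, e^{-i·(-1)·5.7565}=+0.864478-0.502671i ⇒ D=+0.001158+0.002581i

Re=0.0012 Im=0.0026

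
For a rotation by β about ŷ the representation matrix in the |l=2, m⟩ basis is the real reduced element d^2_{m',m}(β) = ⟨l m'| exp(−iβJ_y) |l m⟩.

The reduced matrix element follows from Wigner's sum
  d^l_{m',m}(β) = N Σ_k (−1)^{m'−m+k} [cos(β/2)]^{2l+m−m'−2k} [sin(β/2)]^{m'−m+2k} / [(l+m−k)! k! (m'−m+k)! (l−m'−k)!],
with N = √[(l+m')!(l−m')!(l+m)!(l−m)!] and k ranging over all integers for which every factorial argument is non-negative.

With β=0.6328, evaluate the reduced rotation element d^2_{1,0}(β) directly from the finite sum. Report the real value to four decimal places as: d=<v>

d=-0.5841

d^2_{1,0}(β=0.6328) via Wigner's sum:
With c≡cos(β/2)=0.950362 and s≡sin(β/2)=0.311147, N=[6·1·2·2]^{1/2}=4.898979
The bounds max(0,m−m')=0 and min(l+m,l−m')=1 give 2 terms
  k=0: (−1)^1·4.8990/(2)·0.9504^3·0.3111^1 = -0.654197
  k=1: (−1)^2·4.8990/(2)·0.9504^1·0.3111^3 = +0.070123
d^2_{1,0}(0.6328) = -0.654197 +0.070123 = -0.584073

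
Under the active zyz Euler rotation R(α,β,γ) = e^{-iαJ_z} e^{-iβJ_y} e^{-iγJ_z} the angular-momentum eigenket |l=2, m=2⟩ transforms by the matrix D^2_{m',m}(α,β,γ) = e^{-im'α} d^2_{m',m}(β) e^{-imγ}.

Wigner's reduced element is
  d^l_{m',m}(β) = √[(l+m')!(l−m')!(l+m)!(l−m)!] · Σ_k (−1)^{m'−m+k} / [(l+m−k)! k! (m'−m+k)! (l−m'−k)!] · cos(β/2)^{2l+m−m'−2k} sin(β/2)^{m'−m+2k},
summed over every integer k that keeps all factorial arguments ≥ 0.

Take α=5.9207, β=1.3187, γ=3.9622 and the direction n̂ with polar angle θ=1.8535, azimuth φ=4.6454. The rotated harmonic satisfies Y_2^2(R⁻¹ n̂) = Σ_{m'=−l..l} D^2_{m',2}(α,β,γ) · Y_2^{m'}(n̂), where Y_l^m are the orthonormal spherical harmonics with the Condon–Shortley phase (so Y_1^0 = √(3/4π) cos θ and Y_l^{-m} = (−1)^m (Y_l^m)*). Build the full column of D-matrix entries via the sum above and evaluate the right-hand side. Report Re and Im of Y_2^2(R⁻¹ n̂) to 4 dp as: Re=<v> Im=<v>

Re=-0.2208 Im=0.2977

Need the full column D^2_{m',2} for m'=−2..2 at α=5.9207, β=1.3187, γ=3.9622.
cos(β/2)=0.790391, sin(β/2)=0.612603
d^2_{-2,2}: single k=4 term ⇒ +0.140837;  D = -0.100577-0.098587i
d^2_{-1,2}: single k=3 term ⇒ +0.363421;  D = -0.152458-0.329896i
d^2_{0,2}: single k=2 term ⇒ +0.574272;  D = -0.040406-0.572849i
d^2_{1,2}: single k=1 term ⇒ +0.604971;  D = +0.174191-0.579351i
d^2_{2,2}: single k=0 term ⇒ +0.390272;  D = +0.237599-0.309611i
Y_2^{m'}(θ=1.8535,φ=4.6454) and Σ D·Y over m':
  (-0.1006-0.0986i)·(-0.3530-0.0476i)  (-0.1525-0.3299i)·(+0.0139-0.2065i)  (-0.0404-0.5728i)·(-0.2418+0.0000i)  (+0.1742-0.5794i)·(-0.0139-0.2065i)  (+0.2376-0.3096i)·(-0.3530+0.0476i)
Y_2^2(R⁻¹ n̂) = -0.220834+0.297658i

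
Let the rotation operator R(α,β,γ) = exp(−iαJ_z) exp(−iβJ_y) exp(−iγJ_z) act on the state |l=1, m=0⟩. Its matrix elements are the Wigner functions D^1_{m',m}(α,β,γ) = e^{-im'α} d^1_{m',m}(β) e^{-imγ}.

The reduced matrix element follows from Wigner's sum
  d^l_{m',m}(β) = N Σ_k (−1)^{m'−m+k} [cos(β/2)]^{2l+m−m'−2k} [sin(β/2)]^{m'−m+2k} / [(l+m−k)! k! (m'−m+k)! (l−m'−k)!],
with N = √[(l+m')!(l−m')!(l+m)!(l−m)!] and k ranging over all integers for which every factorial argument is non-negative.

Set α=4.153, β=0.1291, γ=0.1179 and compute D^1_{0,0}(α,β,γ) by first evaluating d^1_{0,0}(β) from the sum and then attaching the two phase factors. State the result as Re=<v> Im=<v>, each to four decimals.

Re=0.9917 Im=0.0000

Split into d^1_{0,0}(β=0.1291) × two z-phases.
With c≡cos(β/2)=0.997917 and s≡sin(β/2)=0.064505, N=[1·1·1·1]^{1/2}=1.000000
Admissible k: 0..1 (factorial args all ≥0)
  k=0: (−1)^0·1.0000/(1)·0.9979^2·0.0645^0 = +0.995839
  k=1: (−1)^1·1.0000/(1)·0.9979^0·0.0645^2 = -0.004161
d^1_{0,0}(0.1291) = +0.995839 -0.004161 = +0.991678
Phases: e^{-i·(0)·4.153}=+1.000000+0.000000i, e^{-i·(0)·0.1179}=+1.000000+0.000000i ⇒ D=+0.991678+0.000000i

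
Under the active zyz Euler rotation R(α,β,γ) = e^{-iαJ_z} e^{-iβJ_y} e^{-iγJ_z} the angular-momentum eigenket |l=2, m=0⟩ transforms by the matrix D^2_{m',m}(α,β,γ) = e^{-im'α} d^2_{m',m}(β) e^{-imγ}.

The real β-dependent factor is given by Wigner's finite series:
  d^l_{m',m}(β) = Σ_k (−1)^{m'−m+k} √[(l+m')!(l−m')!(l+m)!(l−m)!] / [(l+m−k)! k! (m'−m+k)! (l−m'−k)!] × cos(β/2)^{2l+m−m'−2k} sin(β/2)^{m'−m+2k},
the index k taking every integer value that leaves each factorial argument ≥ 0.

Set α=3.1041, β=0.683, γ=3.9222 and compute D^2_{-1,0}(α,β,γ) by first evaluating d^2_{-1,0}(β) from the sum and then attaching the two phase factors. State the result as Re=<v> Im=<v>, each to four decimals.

Split into d^2_{-1,0}(β=0.683) × two z-phases.
With c≡cos(β/2)=0.942253 and s≡sin(β/2)=0.334901, N=[1·6·2·2]^{1/2}=4.898979
Admissible k: 1..2 (factorial args all ≥0)
  k=1: (−1)^0·4.8990/(2)·0.9423^3·0.3349^1 = +0.686270
  k=2: (−1)^1·4.8990/(2)·0.9423^1·0.3349^3 = -0.086695
d^2_{-1,0}(0.683) = +0.686270 -0.086695 = +0.599575
Phases: e^{-i·(-1)·3.1041}=-0.999297+0.037484i, e^{-i·(0)·3.9222}=+1.000000+0.000000i ⇒ D=-0.599154+0.022474i

Re=-0.5992 Im=0.0225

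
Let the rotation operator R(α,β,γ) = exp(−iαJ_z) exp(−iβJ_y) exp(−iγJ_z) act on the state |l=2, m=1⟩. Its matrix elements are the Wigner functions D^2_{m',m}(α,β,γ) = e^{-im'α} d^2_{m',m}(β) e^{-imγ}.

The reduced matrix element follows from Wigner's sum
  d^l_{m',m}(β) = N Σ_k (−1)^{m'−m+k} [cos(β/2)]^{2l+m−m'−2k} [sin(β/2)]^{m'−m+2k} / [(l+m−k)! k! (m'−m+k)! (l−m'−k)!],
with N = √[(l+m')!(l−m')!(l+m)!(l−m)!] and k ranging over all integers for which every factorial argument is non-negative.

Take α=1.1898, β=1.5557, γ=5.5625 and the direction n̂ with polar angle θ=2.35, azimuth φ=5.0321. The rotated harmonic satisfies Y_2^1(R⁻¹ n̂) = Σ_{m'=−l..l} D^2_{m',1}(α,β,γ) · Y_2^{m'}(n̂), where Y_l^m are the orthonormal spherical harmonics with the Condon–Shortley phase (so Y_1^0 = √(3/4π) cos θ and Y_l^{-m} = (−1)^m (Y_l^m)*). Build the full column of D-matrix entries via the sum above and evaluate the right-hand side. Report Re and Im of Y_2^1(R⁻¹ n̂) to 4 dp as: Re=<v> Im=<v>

Re=0.3531 Im=0.0486

Need the full column D^2_{m',1} for m'=−2..2 at α=1.1898, β=1.5557, γ=5.5625.
cos(β/2)=0.712424, sin(β/2)=0.701749
d^2_{-2,1}: single k=3 term ⇒ +0.492396;  D = -0.491976+0.020334i
d^2_{-1,1}: k∈[2..3] ⇒ +0.749829 -0.242509 = +0.507320;  D = -0.169036+0.478331i
d^2_{0,1}: k∈[1..2] ⇒ +0.621546 -0.603059 = +0.018486;  D = +0.013890+0.012199i
d^2_{1,1}: k∈[0..1] ⇒ +0.257605 -0.749829 = -0.492224;  D = -0.439049+0.222533i
d^2_{2,1}: single k=0 term ⇒ -0.507490;  D = +0.044661+0.505521i
Y_2^{m'}(θ=2.35,φ=5.0321) and Σ D·Y over m':
  (-0.4920+0.0203i)·(-0.1569+0.1167i)  (-0.1690+0.4783i)·(-0.1214-0.3667i)  (+0.0139+0.0122i)·(+0.1518+0.0000i)  (-0.4390+0.2225i)·(+0.1214-0.3667i)  (+0.0447+0.5055i)·(-0.1569-0.1167i)
Y_2^1(R⁻¹ n̂) = +0.353114+0.048646i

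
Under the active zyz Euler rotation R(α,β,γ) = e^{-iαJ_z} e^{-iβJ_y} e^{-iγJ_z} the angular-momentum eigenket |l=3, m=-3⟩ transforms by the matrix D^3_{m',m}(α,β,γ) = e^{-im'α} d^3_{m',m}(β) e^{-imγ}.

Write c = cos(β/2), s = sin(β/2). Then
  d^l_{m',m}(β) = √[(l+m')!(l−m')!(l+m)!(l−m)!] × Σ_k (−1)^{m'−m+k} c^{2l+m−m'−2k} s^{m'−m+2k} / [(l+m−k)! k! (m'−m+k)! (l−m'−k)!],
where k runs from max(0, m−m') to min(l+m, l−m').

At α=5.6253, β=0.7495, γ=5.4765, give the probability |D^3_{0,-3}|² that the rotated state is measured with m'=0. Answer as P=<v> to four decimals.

Split into d^3_{0,-3}(β=0.7495) × two z-phases.
Half-angle: c=0.930599, s=0.366040. N=√(6·6·1·720)=160.996894
The bounds max(0,m−m')=0 and min(l+m,l−m')=0 give 1 term
  k=0: (−1)^3·160.9969/(36)·0.9306^3·0.3660^3 = -0.176762
d^3_{0,-3}(0.7495) = -0.176762
|D^3_{0,-3}|² = |d^3_{0,-3}(β)|² = (-0.176762)² = 0.031245 (the z-rotation phases have unit modulus)

P=0.0312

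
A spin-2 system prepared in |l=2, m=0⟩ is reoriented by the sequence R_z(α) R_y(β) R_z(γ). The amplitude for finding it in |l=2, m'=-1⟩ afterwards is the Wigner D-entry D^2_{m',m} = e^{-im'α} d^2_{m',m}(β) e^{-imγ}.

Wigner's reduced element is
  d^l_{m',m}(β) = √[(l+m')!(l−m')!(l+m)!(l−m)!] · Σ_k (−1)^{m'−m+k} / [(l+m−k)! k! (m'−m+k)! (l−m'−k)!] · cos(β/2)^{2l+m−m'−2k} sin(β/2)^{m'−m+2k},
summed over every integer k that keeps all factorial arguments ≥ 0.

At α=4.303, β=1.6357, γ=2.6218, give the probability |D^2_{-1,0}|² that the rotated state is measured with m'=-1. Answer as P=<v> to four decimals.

P=0.0063

First d^2_{-1,0}(β=1.6357), then the phase factors e^{-i(-1)α} and e^{-i(0)γ}:
Half-angle: c=0.683792, s=0.729677. N=√(1·6·2·2)=4.898979
k∈{1,2} keeps every argument non-negative
  k=1: (−1)^0·4.8990/(2)·0.6838^3·0.7297^1 = +0.571449
  k=2: (−1)^1·4.8990/(2)·0.6838^1·0.7297^3 = -0.650717
d^2_{-1,0}(1.6357) = +0.571449 -0.650717 = -0.079267
|D^2_{-1,0}|² = |d^2_{-1,0}(β)|² = (-0.079267)² = 0.006283 (the z-rotation phases have unit modulus)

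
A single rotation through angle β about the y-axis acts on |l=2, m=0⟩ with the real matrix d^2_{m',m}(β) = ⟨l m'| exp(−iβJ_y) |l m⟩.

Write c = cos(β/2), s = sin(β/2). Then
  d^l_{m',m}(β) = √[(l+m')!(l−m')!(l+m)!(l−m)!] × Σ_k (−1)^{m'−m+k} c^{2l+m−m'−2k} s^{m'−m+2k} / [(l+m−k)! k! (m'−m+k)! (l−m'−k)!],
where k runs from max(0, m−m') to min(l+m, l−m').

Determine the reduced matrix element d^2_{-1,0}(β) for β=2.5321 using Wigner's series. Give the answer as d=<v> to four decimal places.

d=-0.5749

d^2_{-1,0}(β=2.5321) via Wigner's sum:
With c≡cos(β/2)=0.300051 and s≡sin(β/2)=0.953923, N=[1·6·2·2]^{1/2}=4.898979
Admissible k: 1..2 (factorial args all ≥0)
  k=1: (−1)^0·4.8990/(2)·0.3001^3·0.9539^1 = +0.063121
  k=2: (−1)^1·4.8990/(2)·0.3001^1·0.9539^3 = -0.637986
d^2_{-1,0}(2.5321) = +0.063121 -0.637986 = -0.574865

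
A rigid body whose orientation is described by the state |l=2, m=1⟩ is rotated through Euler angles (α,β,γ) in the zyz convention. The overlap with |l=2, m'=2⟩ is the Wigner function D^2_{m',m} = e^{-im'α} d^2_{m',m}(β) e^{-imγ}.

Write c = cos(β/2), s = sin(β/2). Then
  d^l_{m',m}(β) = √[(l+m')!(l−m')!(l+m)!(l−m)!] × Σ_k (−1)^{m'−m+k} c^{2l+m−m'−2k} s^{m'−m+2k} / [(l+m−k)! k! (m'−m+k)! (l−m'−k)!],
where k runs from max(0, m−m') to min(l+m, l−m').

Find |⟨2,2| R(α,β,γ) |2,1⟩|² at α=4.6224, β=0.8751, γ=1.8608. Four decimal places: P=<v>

D^2_{2,1}(4.6224,0.8751,1.8608) = e^{-i·2·4.6224}·d^2_{2,1}(0.8751)·e^{-i·1·1.8608}. Compute d first:
Half-angle: c=0.905792, s=0.423722. N=√(24·1·6·1)=12.000000
k: max(0,(1)−(2))=0 … min(2+(1),2−(2))=0
  k=0: (−1)^1·12.0000/(6)·0.9058^3·0.4237^1 = -0.629791
d^2_{2,1}(0.8751) = -0.629791
|D^2_{2,1}|² = |d^2_{2,1}(β)|² = (-0.629791)² = 0.396637 (the z-rotation phases have unit modulus)

P=0.3966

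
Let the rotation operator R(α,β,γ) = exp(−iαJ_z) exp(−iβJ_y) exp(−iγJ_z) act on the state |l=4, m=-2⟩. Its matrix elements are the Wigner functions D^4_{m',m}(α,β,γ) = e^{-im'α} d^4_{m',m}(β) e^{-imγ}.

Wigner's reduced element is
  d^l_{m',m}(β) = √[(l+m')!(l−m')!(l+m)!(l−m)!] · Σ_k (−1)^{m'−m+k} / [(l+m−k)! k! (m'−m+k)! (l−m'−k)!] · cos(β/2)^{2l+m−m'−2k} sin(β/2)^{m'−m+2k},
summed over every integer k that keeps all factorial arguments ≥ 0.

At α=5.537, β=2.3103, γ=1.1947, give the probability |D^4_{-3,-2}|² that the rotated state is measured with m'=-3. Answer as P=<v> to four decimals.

Split into d^4_{-3,-2}(β=2.3103) × two z-phases.
Half-angle: c=0.403781, s=0.914856. N=√(1·5040·2·720)=2693.993318
k∈{1,2} keeps every argument non-negative
  k=1: (−1)^0·2693.9933/(720)·0.4038^7·0.9149^1 = +0.005990
  k=2: (−1)^1·2693.9933/(240)·0.4038^5·0.9149^3 = -0.092252
d^4_{-3,-2}(2.3103) = +0.005990 -0.092252 = -0.086261
|D^4_{-3,-2}|² = |d^4_{-3,-2}(β)|² = (-0.086261)² = 0.007441 (the z-rotation phases have unit modulus)

P=0.0074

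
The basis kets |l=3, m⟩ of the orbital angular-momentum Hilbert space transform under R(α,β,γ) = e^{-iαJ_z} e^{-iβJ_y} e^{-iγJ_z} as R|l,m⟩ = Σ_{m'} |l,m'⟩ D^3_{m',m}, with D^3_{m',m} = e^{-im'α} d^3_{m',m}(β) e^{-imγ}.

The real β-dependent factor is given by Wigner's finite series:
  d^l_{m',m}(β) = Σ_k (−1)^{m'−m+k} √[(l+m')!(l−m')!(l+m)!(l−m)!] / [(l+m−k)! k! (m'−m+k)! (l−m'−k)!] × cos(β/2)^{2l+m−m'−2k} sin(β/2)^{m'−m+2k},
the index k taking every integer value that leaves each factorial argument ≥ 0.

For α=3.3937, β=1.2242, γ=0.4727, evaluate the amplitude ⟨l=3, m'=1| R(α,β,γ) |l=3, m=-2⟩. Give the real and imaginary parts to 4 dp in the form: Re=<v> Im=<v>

First d^3_{1,-2}(β=1.2242), then the phase factors e^{-i(1)α} and e^{-i(-2)γ}:
Half-angle: c=0.818443, s=0.574587. N=√(24·2·1·120)=75.894664
k∈{0,1} keeps every argument non-negative
  k=0: (−1)^3·75.8947/(12)·0.8184^3·0.5746^3 = -0.657755
  k=1: (−1)^4·75.8947/(24)·0.8184^1·0.5746^5 = +0.162095
d^3_{1,-2}(1.2242) = -0.657755 +0.162095 = -0.495660
Attach z-rotation phases: D = e^{-i(1)(3.3937)}·(-0.495660)·e^{-i(-2)(0.4727)} = +0.381235+0.316763i

Re=0.3812 Im=0.3168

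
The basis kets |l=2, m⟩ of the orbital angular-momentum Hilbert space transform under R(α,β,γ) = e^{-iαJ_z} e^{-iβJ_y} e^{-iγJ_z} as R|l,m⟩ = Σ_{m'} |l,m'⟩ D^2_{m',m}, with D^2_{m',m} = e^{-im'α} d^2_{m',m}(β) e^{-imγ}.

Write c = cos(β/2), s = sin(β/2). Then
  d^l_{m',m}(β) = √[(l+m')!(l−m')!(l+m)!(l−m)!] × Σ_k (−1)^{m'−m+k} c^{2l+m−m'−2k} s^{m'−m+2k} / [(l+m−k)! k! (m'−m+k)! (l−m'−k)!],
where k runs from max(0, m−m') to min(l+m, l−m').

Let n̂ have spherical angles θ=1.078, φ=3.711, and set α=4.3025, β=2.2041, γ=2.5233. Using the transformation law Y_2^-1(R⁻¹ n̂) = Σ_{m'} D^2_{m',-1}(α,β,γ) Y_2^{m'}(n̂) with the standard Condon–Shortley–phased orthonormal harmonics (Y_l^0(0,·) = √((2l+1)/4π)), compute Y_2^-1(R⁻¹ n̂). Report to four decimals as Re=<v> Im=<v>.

Need the full column D^2_{m',-1} for m'=−2..2 at α=4.3025, β=2.2041, γ=2.5233.
cos(β/2)=0.451768, sin(β/2)=0.892135
d^2_{-2,-1}: single k=1 term ⇒ +0.164516;  D = +0.021771-0.163069i
d^2_{-1,-1}: k∈[0..1] ⇒ +0.041655 -0.487320 = -0.445665;  D = -0.381651-0.230131i
d^2_{0,-1}: k∈[0..1] ⇒ -0.201490 +0.785748 = +0.584259;  D = -0.476094+0.338662i
d^2_{1,-1}: k∈[0..1] ⇒ +0.487320 -0.633466 = -0.146146;  D = +0.030237+0.142984i
d^2_{2,-1}: single k=0 term ⇒ -0.641561;  D = -0.628582-0.128392i
Y_2^{m'}(θ=1.078,φ=3.711) and Σ D·Y over m':
  (+0.0218-0.1631i)·(+0.1255-0.2723i)  (-0.3817-0.2301i)·(-0.2712+0.1736i)  (-0.4761+0.3387i)·(-0.1036+0.0000i)  (+0.0302+0.1430i)·(+0.2712+0.1736i)  (-0.6286-0.1284i)·(+0.1255+0.2723i)
Y_2^-1(R⁻¹ n̂) = +0.090552-0.208575i

Re=0.0906 Im=-0.2086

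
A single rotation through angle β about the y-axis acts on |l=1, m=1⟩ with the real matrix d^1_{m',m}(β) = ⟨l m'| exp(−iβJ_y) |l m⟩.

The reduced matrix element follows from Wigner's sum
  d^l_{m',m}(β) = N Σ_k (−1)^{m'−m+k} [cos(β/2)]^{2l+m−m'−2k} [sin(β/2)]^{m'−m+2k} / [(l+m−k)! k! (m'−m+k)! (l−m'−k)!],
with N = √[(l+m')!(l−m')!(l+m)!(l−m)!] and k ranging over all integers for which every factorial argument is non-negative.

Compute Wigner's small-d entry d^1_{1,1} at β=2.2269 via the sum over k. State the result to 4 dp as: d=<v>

d=0.1950

d^1_{1,1}(β=2.2269) via Wigner's sum:
c=cos(2.2269/2)=0.441569, s=sin(2.2269/2)=0.897227; N=√[2·1·2·1]=2.000000
The bounds max(0,m−m')=0 and min(l+m,l−m')=0 give 1 term
  k=0: (−1)^0·2.0000/(2)·0.4416^2·0.8972^0 = +0.194983
d^1_{1,1}(2.2269) = +0.194983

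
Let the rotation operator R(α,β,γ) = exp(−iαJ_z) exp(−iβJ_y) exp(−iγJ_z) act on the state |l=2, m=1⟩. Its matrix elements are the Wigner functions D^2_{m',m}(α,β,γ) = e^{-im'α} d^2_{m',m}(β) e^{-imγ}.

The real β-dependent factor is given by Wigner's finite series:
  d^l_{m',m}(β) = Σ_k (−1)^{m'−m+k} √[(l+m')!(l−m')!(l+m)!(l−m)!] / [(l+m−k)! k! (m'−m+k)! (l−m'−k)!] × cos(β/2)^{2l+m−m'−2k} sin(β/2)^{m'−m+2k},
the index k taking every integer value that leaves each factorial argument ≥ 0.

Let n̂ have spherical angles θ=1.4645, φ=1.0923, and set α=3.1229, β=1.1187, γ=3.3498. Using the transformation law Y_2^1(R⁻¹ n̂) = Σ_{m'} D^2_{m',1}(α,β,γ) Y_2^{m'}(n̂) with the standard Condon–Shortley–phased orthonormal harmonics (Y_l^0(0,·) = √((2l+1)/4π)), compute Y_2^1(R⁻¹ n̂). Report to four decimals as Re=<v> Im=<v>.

Need the full column D^2_{m',1} for m'=−2..2 at α=3.1229, β=1.1187, γ=3.3498.
cos(β/2)=0.847600, sin(β/2)=0.530635
d^2_{-2,1}: single k=3 term ⇒ +0.253285;  D = -0.245685+0.061582i
d^2_{-1,1}: k∈[2..3] ⇒ +0.606870 -0.079284 = +0.527586;  D = +0.514063-0.118685i
d^2_{0,1}: k∈[1..2] ⇒ +0.791489 -0.310210 = +0.481280;  D = -0.470885+0.099484i
d^2_{1,1}: k∈[0..1] ⇒ +0.516136 -0.606870 = -0.090734;  D = -0.089110+0.017093i
d^2_{2,1}: single k=0 term ⇒ -0.646248;  D = +0.636842-0.109857i
Y_2^{m'}(θ=1.4645,φ=1.0923) and Σ D·Y over m':
  (-0.2457+0.0616i)·(-0.2200-0.3122i)  (+0.5141-0.1187i)·(+0.0375-0.0723i)  (-0.4709+0.0995i)·(-0.3047+0.0000i)  (-0.0891+0.0171i)·(-0.0375-0.0723i)  (+0.6368-0.1099i)·(-0.2200+0.3122i)
Y_2^1(R⁻¹ n̂) = +0.126261+0.219997i

Re=0.1263 Im=0.2200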